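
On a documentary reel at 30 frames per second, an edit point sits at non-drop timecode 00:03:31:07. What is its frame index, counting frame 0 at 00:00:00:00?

6337

Total seconds to the label: (0 × 3600 + 3 × 60 + 31) = 211.
Frame index = 211 × 30 + 7 = 6337.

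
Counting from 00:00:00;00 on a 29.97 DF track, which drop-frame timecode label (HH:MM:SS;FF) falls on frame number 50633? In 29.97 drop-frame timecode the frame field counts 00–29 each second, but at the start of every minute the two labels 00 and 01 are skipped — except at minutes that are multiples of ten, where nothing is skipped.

Ten DF minutes hold 17982 frames, so frame 50633 lies in block 2 (frames 35964–53945) with 14669 frames into that block.
The block's first minute is 1800 frames and the rest 1798 each; 14669 frames reaches minute 8, so 2 × 18 + 8 × 2 = 52 labels have been skipped so far.
Adding those back, label number 50633 + 52 = 50685 at 30 labels/s is 1689 s + 15 f = 0 h 28 min 9 s frame 15, i.e. 00:28:09;15.

00:28:09;15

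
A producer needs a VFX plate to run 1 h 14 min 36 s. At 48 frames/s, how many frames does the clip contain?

1 h 14 min 36 s = 4476 s.
Frames = 4476 × 48 = 214848.

214848 frames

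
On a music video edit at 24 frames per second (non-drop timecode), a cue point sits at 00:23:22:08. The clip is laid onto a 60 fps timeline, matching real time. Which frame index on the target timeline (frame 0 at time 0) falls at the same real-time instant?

Source frame index: (0×3600 + 23×60 + 22) × 24 + 8 = 33656.
Real time: 33656 / (24) = 4207/3 s.
Target frame: (4207/3) × (60) = 84140.

frame 84140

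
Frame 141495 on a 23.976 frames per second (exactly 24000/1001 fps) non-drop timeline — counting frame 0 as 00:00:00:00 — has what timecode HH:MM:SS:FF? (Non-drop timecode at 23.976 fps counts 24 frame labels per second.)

01:38:15:15

141495 ÷ 24 = 5895 full seconds, remainder 15 frames.
5895 s = 1 h 38 min 15 s.
Timecode: 01:38:15:15.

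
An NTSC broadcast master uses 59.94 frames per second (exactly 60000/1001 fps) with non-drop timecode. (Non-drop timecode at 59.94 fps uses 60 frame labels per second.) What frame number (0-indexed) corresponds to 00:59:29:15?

Total seconds to the label: (0 × 3600 + 59 × 60 + 29) = 3569.
Frame index = 3569 × 60 + 15 = 214155.

frame 214155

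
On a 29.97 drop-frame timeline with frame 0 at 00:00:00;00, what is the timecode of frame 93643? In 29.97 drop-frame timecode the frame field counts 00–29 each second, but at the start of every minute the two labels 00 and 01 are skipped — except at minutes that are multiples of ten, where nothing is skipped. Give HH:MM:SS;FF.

00:52:04;17

Ten DF minutes hold 17982 frames, so frame 93643 lies in block 5 (frames 89910–107891) with 3733 frames into that block.
The block's first minute is 1800 frames and the rest 1798 each; 3733 frames reaches minute 2, so 5 × 18 + 2 × 2 = 94 labels have been skipped so far.
Adding those back, label number 93643 + 94 = 93737 at 30 labels/s is 3124 s + 17 f = 0 h 52 min 4 s frame 17, i.e. 00:52:04;17.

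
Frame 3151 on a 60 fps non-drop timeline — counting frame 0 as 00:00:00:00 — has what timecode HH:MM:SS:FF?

3151 ÷ 60 = 52 full seconds, remainder 31 frames.
52 s = 0 h 0 min 52 s.
Timecode: 00:00:52:31.

00:00:52:31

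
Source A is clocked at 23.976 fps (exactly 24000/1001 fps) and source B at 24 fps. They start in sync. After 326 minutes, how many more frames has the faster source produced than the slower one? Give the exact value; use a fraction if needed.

326 min = 19560 s.
A emits 24000/1001 × 19560 = 469440000/1001 frames; B emits 24 × 19560 = 469440.
Difference = 469440/1001 frames (≈ 468.9710); B is ahead of A.

469440/1001 frames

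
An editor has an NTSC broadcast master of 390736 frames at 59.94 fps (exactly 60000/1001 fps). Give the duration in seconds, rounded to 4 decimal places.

6518.7789 seconds

Running time = 390736 × 1001/60000 = 24445421/3750 s ≈ 6518.7789 s.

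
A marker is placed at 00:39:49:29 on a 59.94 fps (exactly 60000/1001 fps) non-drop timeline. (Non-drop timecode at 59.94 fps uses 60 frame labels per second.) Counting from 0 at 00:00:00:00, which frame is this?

Total seconds to the label: (0 × 3600 + 39 × 60 + 49) = 2389.
Frame index = 2389 × 60 + 29 = 143369.

frame 143369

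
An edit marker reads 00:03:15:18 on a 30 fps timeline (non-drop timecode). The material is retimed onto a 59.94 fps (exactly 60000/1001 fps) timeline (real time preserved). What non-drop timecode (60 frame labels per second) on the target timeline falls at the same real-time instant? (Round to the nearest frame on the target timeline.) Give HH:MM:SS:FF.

00:03:15:24

Source frame index: (0×3600 + 3×60 + 15) × 30 + 18 = 5868.
Real time: 5868 / (30) = 978/5 s.
Target frame: (978/5) × (60000/1001) = 11736000/1001 ≈ 11724.276 → 11724.
At 60 labels/s: frame 11724 → 00:03:15:24.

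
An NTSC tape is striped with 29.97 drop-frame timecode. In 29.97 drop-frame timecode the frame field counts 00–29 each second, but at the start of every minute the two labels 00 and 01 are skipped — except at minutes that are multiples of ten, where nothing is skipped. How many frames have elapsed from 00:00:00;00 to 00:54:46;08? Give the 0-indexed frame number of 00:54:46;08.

98490

As if non-drop at 30 labels/s: (0 × 3600 + 54 × 60 + 46) × 30 + 8 = 98588.
Minute boundaries passed: 54; those not divisible by 10: 54 − 5 = 49; dropped labels = 2 × 49 = 98.
Actual frame index = 98588 − 98 = 98490.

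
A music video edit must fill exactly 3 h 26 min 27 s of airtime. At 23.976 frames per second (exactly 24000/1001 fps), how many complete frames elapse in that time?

296991 frames

3 h 26 min 27 s = 12387 s.
Frames = 12387 × 24000/1001 = 297288000/1001 ≈ 296991.0090.
Complete frames: 296991.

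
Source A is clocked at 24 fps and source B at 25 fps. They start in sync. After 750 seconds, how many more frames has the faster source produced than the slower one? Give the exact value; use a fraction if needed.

750 frames

A emits 24 × 750 = 18000 frames; B emits 25 × 750 = 18750.
Difference = 750 frames; B is ahead of A.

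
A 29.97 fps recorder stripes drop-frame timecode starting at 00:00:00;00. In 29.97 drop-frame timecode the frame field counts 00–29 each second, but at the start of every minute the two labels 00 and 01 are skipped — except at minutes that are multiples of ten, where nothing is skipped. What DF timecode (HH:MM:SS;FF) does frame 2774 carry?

00:01:32;16

Each 10-minute DF block holds 10 × 60 × 30 − 9 × 2 = 17982 frames. 2774 ÷ 17982 → 0 full blocks, remainder 2774.
Within the partial block the first minute is 1800 frames and each further minute 1798, so 1 further minute boundary passed. Total skipped labels = 18 × 0 + 2 × 1 = 2.
Non-drop label index = 2774 + 2 = 2776; at 30 labels/s that is 00:01:32:16, i.e. DF 00:01:32;16.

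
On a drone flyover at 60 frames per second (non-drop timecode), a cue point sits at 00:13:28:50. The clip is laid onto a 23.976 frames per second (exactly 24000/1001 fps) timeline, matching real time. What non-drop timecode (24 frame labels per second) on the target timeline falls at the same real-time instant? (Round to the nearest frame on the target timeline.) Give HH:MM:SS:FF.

00:13:28:01

Source frame index: (0×3600 + 13×60 + 28) × 60 + 50 = 48530.
Real time: 48530 / (60) = 4853/6 s.
Target frame: (4853/6) × (24000/1001) = 19412000/1001 ≈ 19392.607 → 19393.
At 24 labels/s: frame 19393 → 00:13:28:01.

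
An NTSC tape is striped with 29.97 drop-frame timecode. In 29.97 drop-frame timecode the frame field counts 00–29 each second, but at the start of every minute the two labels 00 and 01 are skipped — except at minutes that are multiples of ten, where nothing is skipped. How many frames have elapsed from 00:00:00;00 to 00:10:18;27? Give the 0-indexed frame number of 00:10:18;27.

Complete 10-minute blocks: 1, each 17982 frames → 17982.
Remaining 0 whole minutes in the current block: 0 frames.
Within the current minute: 18 × 30 + 27 = 567. Total = 17982 + 0 + 567 = 18549.

18549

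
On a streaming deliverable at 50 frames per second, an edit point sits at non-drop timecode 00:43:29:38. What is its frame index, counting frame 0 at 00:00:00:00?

Total seconds to the label: (0 × 3600 + 43 × 60 + 29) = 2609.
Frame index = 2609 × 50 + 38 = 130488.

130488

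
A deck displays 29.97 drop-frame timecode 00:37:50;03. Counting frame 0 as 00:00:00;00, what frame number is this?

Complete 10-minute blocks: 3, each 17982 frames → 53946.
Remaining 7 whole minutes in the current block: 1800 + 6 × 1798 = 12588 frames.
Within the current minute: 50 × 30 + 3 − 2 = 1501 (labels ;00/;01 skipped at this minute). Total = 53946 + 12588 + 1501 = 68035.

68035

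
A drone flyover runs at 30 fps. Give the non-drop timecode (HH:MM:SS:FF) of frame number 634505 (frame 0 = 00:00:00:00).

05:52:30:05

634505 ÷ 30 = 21150 full seconds, remainder 5 frames.
21150 s = 5 h 52 min 30 s.
Timecode: 05:52:30:05.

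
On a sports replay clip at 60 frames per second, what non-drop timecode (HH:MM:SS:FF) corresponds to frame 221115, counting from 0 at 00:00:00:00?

221115 ÷ 60 = 3685 full seconds, remainder 15 frames.
3685 s = 1 h 1 min 25 s.
Timecode: 01:01:25:15.

01:01:25:15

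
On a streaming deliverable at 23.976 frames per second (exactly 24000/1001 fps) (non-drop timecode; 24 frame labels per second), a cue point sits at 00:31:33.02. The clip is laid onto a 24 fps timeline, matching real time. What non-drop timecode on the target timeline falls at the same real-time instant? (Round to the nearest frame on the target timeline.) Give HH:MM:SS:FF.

00:31:34:23

Source frame index: (0×3600 + 31×60 + 33) × 24 + 2 = 45434.
Real time: 45434 / (24000/1001) = 22739717/12000 s.
Target frame: (22739717/12000) × (24) = 22739717/500 ≈ 45479.434 → 45479.
At 24 labels/s: frame 45479 → 00:31:34:23.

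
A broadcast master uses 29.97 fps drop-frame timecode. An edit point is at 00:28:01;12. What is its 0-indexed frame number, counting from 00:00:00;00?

Complete 10-minute blocks: 2, each 17982 frames → 35964.
Remaining 8 whole minutes in the current block: 1800 + 7 × 1798 = 14386 frames.
Within the current minute: 1 × 30 + 12 − 2 = 40 (labels ;00/;01 skipped at this minute). Total = 35964 + 14386 + 40 = 50390.

50390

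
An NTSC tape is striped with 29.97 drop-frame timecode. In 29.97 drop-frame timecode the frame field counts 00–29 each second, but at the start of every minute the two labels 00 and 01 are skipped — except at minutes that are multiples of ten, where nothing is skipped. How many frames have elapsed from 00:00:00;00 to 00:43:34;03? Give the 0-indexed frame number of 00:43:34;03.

78345

As if non-drop at 30 labels/s: (0 × 3600 + 43 × 60 + 34) × 30 + 3 = 78423.
Minute boundaries passed: 43; those not divisible by 10: 43 − 4 = 39; dropped labels = 2 × 39 = 78.
Actual frame index = 78423 − 78 = 78345.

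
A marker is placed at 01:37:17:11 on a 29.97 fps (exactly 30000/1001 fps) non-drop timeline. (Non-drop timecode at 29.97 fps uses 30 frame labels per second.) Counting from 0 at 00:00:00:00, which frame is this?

Total seconds to the label: (1 × 3600 + 37 × 60 + 17) = 5837.
Frame index = 5837 × 30 + 11 = 175121.

frame 175121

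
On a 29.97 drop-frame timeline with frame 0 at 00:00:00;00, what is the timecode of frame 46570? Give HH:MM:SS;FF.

00:25:53;26

Each 10-minute DF block holds 10 × 60 × 30 − 9 × 2 = 17982 frames. 46570 ÷ 17982 → 2 full blocks, remainder 10606.
Within the partial block the first minute is 1800 frames and each further minute 1798, so 5 further minute boundaries passed. Total skipped labels = 18 × 2 + 2 × 5 = 46.
Non-drop label index = 46570 + 46 = 46616; at 30 labels/s that is 00:25:53:26, i.e. DF 00:25:53;26.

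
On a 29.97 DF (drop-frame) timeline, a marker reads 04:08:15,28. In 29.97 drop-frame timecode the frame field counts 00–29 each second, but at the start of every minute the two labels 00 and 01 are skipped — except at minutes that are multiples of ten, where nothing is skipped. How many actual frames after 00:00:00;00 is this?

446430

Complete 10-minute blocks: 24, each 17982 frames → 431568.
Remaining 8 whole minutes in the current block: 1800 + 7 × 1798 = 14386 frames.
Within the current minute: 15 × 30 + 28 − 2 = 476 (labels ;00/;01 skipped at this minute). Total = 431568 + 14386 + 476 = 446430.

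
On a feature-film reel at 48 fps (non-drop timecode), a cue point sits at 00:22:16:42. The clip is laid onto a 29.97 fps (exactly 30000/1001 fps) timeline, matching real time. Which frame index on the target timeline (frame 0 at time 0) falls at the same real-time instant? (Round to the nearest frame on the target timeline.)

Source frame index: (0×3600 + 22×60 + 16) × 48 + 42 = 64170.
Real time: 64170 / (48) = 10695/8 s.
Target frame: (10695/8) × (30000/1001) = 40106250/1001 ≈ 40066.184 → 40066.

frame 40066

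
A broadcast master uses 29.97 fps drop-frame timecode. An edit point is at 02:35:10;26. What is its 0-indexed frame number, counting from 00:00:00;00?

As if non-drop at 30 labels/s: (2 × 3600 + 35 × 60 + 10) × 30 + 26 = 279326.
Minute boundaries passed: 155; those not divisible by 10: 155 − 15 = 140; dropped labels = 2 × 140 = 280.
Actual frame index = 279326 − 280 = 279046.

279046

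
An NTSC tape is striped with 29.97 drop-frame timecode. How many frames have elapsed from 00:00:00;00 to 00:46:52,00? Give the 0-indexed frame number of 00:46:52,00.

Complete 10-minute blocks: 4, each 17982 frames → 71928.
Remaining 6 whole minutes in the current block: 1800 + 5 × 1798 = 10790 frames.
Within the current minute: 52 × 30 + 0 − 2 = 1558 (labels ;00/;01 skipped at this minute). Total = 71928 + 10790 + 1558 = 84276.

84276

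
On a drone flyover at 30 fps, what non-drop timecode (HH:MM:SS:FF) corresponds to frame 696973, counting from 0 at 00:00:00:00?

696973 ÷ 30 = 23232 full seconds, remainder 13 frames.
23232 s = 6 h 27 min 12 s.
Timecode: 06:27:12:13.

06:27:12:13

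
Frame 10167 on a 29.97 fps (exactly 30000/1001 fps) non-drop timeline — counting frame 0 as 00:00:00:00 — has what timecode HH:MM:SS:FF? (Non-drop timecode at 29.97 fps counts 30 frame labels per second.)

00:05:38:27

10167 ÷ 30 = 338 full seconds, remainder 27 frames.
338 s = 0 h 5 min 38 s.
Timecode: 00:05:38:27.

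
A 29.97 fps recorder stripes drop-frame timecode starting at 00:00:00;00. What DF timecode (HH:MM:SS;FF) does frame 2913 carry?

00:01:37;05

Each 10-minute DF block holds 10 × 60 × 30 − 9 × 2 = 17982 frames. 2913 ÷ 17982 → 0 full blocks, remainder 2913.
Within the partial block the first minute is 1800 frames and each further minute 1798, so 1 further minute boundary passed. Total skipped labels = 18 × 0 + 2 × 1 = 2.
Non-drop label index = 2913 + 2 = 2915; at 30 labels/s that is 00:01:37:05, i.e. DF 00:01:37;05.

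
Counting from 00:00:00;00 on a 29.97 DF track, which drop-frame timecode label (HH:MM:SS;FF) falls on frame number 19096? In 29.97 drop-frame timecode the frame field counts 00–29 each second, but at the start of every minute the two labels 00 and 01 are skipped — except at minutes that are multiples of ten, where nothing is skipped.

Each 10-minute DF block holds 10 × 60 × 30 − 9 × 2 = 17982 frames. 19096 ÷ 17982 → 1 full block, remainder 1114.
Within the partial block the first minute is 1800 frames and each further minute 1798, so 0 further minute boundaries passed. Total skipped labels = 18 × 1 + 2 × 0 = 18.
Non-drop label index = 19096 + 18 = 19114; at 30 labels/s that is 00:10:37:04, i.e. DF 00:10:37;04.

00:10:37;04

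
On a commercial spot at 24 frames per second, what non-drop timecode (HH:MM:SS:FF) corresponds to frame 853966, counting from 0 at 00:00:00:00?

09:53:01:22

853966 ÷ 24 = 35581 full seconds, remainder 22 frames.
35581 s = 9 h 53 min 1 s.
Timecode: 09:53:01:22.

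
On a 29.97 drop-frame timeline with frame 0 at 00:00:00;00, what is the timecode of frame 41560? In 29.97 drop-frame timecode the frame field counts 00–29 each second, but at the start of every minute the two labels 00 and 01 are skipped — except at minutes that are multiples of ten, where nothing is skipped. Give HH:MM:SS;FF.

00:23:06;22

Each 10-minute DF block holds 10 × 60 × 30 − 9 × 2 = 17982 frames. 41560 ÷ 17982 → 2 full blocks, remainder 5596.
Within the partial block the first minute is 1800 frames and each further minute 1798, so 3 further minute boundaries passed. Total skipped labels = 18 × 2 + 2 × 3 = 42.
Non-drop label index = 41560 + 42 = 41602; at 30 labels/s that is 00:23:06:22, i.e. DF 00:23:06;22.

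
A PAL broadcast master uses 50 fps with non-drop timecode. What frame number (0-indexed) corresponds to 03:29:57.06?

frame 629856

Total seconds to the label: (3 × 3600 + 29 × 60 + 57) = 12597.
Frame index = 12597 × 50 + 6 = 629856.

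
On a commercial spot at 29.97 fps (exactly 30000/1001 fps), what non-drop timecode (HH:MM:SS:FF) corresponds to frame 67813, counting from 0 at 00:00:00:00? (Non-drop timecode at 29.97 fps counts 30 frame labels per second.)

00:37:40:13

67813 ÷ 30 = 2260 full seconds, remainder 13 frames.
2260 s = 0 h 37 min 40 s.
Timecode: 00:37:40:13.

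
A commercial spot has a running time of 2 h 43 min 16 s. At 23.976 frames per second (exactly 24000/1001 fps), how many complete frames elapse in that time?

2 h 43 min 16 s = 9796 s.
Frames = 9796 × 24000/1001 = 235104000/1001 ≈ 234869.1309.
Complete frames: 234869.

234869 frames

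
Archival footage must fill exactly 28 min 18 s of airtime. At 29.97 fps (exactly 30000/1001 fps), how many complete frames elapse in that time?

28 min 18 s = 1698 s.
Frames = 1698 × 30000/1001 = 50940000/1001 ≈ 50889.1109.
Complete frames: 50889.

50889 frames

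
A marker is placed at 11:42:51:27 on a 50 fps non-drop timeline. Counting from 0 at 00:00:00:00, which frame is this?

Total seconds to the label: (11 × 3600 + 42 × 60 + 51) = 42171.
Frame index = 42171 × 50 + 27 = 2108577.

2108577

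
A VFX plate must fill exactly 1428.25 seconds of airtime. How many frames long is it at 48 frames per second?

68556 frames

Frames = 1428.25 × 48 = 68556.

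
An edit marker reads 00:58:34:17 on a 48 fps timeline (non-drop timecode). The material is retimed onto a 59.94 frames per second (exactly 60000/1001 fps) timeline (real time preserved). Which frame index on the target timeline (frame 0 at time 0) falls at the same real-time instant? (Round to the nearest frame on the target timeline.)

Source frame index: (0×3600 + 58×60 + 34) × 48 + 17 = 168689.
Real time: 168689 / (48) = 168689/48 s.
Target frame: (168689/48) × (60000/1001) = 210861250/1001 ≈ 210650.599 → 210651.

frame 210651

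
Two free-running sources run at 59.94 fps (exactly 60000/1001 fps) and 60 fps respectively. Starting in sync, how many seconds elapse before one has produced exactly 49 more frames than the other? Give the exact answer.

The gap grows by |60 − 60000/1001| = 60/1001 frames per second.
Time for a 49-frame gap: 49 ÷ (60/1001) = 49049/60 s.

49049/60 seconds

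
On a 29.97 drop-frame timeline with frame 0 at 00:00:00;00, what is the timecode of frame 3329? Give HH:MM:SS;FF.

00:01:51;01

Each 10-minute DF block holds 10 × 60 × 30 − 9 × 2 = 17982 frames. 3329 ÷ 17982 → 0 full blocks, remainder 3329.
Within the partial block the first minute is 1800 frames and each further minute 1798, so 1 further minute boundary passed. Total skipped labels = 18 × 0 + 2 × 1 = 2.
Non-drop label index = 3329 + 2 = 3331; at 30 labels/s that is 00:01:51:01, i.e. DF 00:01:51;01.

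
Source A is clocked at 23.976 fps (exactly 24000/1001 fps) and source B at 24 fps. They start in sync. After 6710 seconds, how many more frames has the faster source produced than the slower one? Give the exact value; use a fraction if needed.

14640/91 frames

A emits 24000/1001 × 6710 = 14640000/91 frames; B emits 24 × 6710 = 161040.
Difference = 14640/91 frames (≈ 160.8791); B is ahead of A.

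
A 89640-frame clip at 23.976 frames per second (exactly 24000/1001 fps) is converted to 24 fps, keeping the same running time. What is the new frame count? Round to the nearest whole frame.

89730 frames

Frames at target rate = 89640 × (24) / (24000/1001) = 2243241/25 ≈ 89729.640.
Nearest whole frame: 89730.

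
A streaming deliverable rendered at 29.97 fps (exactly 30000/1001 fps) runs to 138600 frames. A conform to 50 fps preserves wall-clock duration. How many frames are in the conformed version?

231231 frames

Target frames = source frames × (target rate / source rate) = 138600 × (50)/(30000/1001) = 138600 × 1001/600 = 231231.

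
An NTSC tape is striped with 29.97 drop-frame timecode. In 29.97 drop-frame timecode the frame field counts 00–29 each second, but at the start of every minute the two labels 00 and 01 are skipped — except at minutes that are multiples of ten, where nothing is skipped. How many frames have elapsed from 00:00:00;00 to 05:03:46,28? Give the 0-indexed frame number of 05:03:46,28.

546262

Complete 10-minute blocks: 30, each 17982 frames → 539460.
Remaining 3 whole minutes in the current block: 1800 + 2 × 1798 = 5396 frames.
Within the current minute: 46 × 30 + 28 − 2 = 1406 (labels ;00/;01 skipped at this minute). Total = 539460 + 5396 + 1406 = 546262.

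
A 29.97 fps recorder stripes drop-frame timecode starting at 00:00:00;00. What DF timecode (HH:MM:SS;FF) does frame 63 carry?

00:00:02;03

Each 10-minute DF block holds 10 × 60 × 30 − 9 × 2 = 17982 frames. 63 ÷ 17982 → 0 full blocks, remainder 63.
Within the partial block the first minute is 1800 frames and each further minute 1798, so 0 further minute boundaries passed. Total skipped labels = 18 × 0 + 2 × 0 = 0.
Non-drop label index = 63 + 0 = 63; at 30 labels/s that is 00:00:02:03, i.e. DF 00:00:02;03.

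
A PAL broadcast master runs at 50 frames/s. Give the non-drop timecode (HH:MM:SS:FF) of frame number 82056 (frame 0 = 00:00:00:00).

82056 ÷ 50 = 1641 full seconds, remainder 6 frames.
1641 s = 0 h 27 min 21 s.
Timecode: 00:27:21:06.

00:27:21:06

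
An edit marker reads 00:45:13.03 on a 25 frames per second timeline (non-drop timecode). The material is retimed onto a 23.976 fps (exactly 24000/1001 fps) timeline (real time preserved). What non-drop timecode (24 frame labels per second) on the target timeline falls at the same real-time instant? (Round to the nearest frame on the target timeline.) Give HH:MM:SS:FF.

Source frame index: (0×3600 + 45×60 + 13) × 25 + 3 = 67828.
Real time: 67828 / (25) = 67828/25 s.
Target frame: (67828/25) × (24000/1001) = 65114880/1001 ≈ 65049.830 → 65050.
At 24 labels/s: frame 65050 → 00:45:10:10.

00:45:10:10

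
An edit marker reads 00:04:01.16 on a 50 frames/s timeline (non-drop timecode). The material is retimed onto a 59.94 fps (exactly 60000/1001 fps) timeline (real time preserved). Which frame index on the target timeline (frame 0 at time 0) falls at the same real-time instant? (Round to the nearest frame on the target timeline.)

Source frame index: (0×3600 + 4×60 + 1) × 50 + 16 = 12066.
Real time: 12066 / (50) = 6033/25 s.
Target frame: (6033/25) × (60000/1001) = 14479200/1001 ≈ 14464.735 → 14465.

frame 14465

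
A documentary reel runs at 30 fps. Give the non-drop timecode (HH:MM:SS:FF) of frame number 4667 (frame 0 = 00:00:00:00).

4667 ÷ 30 = 155 full seconds, remainder 17 frames.
155 s = 0 h 2 min 35 s.
Timecode: 00:02:35:17.

00:02:35:17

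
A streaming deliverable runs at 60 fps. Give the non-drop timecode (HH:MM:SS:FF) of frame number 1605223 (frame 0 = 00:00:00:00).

1605223 ÷ 60 = 26753 full seconds, remainder 43 frames.
26753 s = 7 h 25 min 53 s.
Timecode: 07:25:53:43.

07:25:53:43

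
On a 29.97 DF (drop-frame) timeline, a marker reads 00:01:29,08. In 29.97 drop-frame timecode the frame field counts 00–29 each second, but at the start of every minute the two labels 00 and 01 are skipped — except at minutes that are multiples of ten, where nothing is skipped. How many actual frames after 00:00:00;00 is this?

As if non-drop at 30 labels/s: (0 × 3600 + 1 × 60 + 29) × 30 + 8 = 2678.
Minute boundaries passed: 1; those not divisible by 10: 1 − 0 = 1; dropped labels = 2 × 1 = 2.
Actual frame index = 2678 − 2 = 2676.

2676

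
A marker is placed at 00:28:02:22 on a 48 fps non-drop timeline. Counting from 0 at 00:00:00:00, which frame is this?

frame 80758

Total seconds to the label: (0 × 3600 + 28 × 60 + 2) = 1682.
Frame index = 1682 × 48 + 22 = 80758.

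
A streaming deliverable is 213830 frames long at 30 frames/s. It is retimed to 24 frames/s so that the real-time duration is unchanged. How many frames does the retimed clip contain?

Target frames = source frames × (target rate / source rate) = 213830 × (24)/(30) = 213830 × 4/5 = 171064.

171064 frames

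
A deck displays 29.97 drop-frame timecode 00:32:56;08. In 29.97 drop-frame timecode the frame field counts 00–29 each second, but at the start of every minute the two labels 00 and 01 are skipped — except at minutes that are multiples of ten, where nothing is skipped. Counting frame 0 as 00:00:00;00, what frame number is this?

As if non-drop at 30 labels/s: (0 × 3600 + 32 × 60 + 56) × 30 + 8 = 59288.
Minute boundaries passed: 32; those not divisible by 10: 32 − 3 = 29; dropped labels = 2 × 29 = 58.
Actual frame index = 59288 − 58 = 59230.

59230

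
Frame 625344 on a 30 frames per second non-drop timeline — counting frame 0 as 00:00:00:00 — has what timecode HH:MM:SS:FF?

05:47:24:24

625344 ÷ 30 = 20844 full seconds, remainder 24 frames.
20844 s = 5 h 47 min 24 s.
Timecode: 05:47:24:24.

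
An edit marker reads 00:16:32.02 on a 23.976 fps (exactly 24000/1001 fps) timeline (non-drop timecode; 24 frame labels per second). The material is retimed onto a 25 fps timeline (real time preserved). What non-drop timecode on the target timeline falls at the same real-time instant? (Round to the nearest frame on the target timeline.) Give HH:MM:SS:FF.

00:16:33:02

Source frame index: (0×3600 + 16×60 + 32) × 24 + 2 = 23810.
Real time: 23810 / (24000/1001) = 2383381/2400 s.
Target frame: (2383381/2400) × (25) = 2383381/96 ≈ 24826.885 → 24827.
At 25 labels/s: frame 24827 → 00:16:33:02.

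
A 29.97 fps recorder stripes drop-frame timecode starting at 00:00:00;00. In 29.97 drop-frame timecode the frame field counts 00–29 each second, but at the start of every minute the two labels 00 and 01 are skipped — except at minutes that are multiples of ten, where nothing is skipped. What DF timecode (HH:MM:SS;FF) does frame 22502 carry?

Ten DF minutes hold 17982 frames, so frame 22502 lies in block 1 (frames 17982–35963) with 4520 frames into that block.
The block's first minute is 1800 frames and the rest 1798 each; 4520 frames reaches minute 2, so 1 × 18 + 2 × 2 = 22 labels have been skipped so far.
Adding those back, label number 22502 + 22 = 22524 at 30 labels/s is 750 s + 24 f = 0 h 12 min 30 s frame 24, i.e. 00:12:30;24.

00:12:30;24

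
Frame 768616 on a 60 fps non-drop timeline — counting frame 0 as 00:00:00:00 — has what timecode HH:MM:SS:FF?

03:33:30:16

768616 ÷ 60 = 12810 full seconds, remainder 16 frames.
12810 s = 3 h 33 min 30 s.
Timecode: 03:33:30:16.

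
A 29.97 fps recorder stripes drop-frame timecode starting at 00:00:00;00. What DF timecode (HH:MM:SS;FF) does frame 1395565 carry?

Ten DF minutes hold 17982 frames, so frame 1395565 lies in block 77 (frames 1384614–1402595) with 10951 frames into that block.
The block's first minute is 1800 frames and the rest 1798 each; 10951 frames reaches minute 6, so 77 × 18 + 6 × 2 = 1398 labels have been skipped so far.
Adding those back, label number 1395565 + 1398 = 1396963 at 30 labels/s is 46565 s + 13 f = 12 h 56 min 5 s frame 13, i.e. 12:56:05;13.

12:56:05;13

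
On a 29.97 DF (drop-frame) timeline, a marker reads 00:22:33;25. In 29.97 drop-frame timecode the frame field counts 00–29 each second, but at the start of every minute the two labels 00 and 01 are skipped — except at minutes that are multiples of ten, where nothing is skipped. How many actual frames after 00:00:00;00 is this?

Complete 10-minute blocks: 2, each 17982 frames → 35964.
Remaining 2 whole minutes in the current block: 1800 + 1 × 1798 = 3598 frames.
Within the current minute: 33 × 30 + 25 − 2 = 1013 (labels ;00/;01 skipped at this minute). Total = 35964 + 3598 + 1013 = 40575.

40575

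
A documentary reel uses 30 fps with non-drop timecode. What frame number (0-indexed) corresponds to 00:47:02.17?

Total seconds to the label: (0 × 3600 + 47 × 60 + 2) = 2822.
Frame index = 2822 × 30 + 17 = 84677.

84677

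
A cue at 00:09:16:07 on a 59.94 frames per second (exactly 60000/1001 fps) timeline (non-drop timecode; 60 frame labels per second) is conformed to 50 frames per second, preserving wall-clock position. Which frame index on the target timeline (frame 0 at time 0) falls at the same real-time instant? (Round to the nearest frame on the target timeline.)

Source frame index: (0×3600 + 9×60 + 16) × 60 + 7 = 33367.
Real time: 33367 / (60000/1001) = 33400367/60000 s.
Target frame: (33400367/60000) × (50) = 33400367/1200 ≈ 27833.639 → 27834.

frame 27834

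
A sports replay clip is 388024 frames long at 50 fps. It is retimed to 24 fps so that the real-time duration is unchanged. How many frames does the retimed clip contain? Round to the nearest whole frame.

Frames at target rate = 388024 × (24) / (50) = 4656288/25 ≈ 186251.520.
Nearest whole frame: 186252.

186252 frames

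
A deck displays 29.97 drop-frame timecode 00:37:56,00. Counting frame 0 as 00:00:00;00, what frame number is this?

Complete 10-minute blocks: 3, each 17982 frames → 53946.
Remaining 7 whole minutes in the current block: 1800 + 6 × 1798 = 12588 frames.
Within the current minute: 56 × 30 + 0 − 2 = 1678 (labels ;00/;01 skipped at this minute). Total = 53946 + 12588 + 1678 = 68212.

68212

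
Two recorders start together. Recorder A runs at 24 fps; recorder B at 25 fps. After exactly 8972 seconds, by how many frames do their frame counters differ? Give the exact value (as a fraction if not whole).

A emits 24 × 8972 = 215328 frames; B emits 25 × 8972 = 224300.
Difference = 8972 frames; B is ahead of A.

8972 frames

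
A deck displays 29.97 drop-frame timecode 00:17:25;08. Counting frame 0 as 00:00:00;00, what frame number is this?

Complete 10-minute blocks: 1, each 17982 frames → 17982.
Remaining 7 whole minutes in the current block: 1800 + 6 × 1798 = 12588 frames.
Within the current minute: 25 × 30 + 8 − 2 = 756 (labels ;00/;01 skipped at this minute). Total = 17982 + 12588 + 756 = 31326.

31326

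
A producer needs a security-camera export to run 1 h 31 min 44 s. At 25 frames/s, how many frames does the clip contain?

137600 frames

1 h 31 min 44 s = 5504 s.
Frames = 5504 × 25 = 137600.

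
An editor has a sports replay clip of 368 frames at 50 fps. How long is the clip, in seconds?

Running time = 368 / (50) = 7.36 s.

7.36 seconds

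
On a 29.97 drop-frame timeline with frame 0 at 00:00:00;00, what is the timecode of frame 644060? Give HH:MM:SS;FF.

05:58:10;06

Ten DF minutes hold 17982 frames, so frame 644060 lies in block 35 (frames 629370–647351) with 14690 frames into that block.
The block's first minute is 1800 frames and the rest 1798 each; 14690 frames reaches minute 8, so 35 × 18 + 8 × 2 = 646 labels have been skipped so far.
Adding those back, label number 644060 + 646 = 644706 at 30 labels/s is 21490 s + 6 f = 5 h 58 min 10 s frame 6, i.e. 05:58:10;06.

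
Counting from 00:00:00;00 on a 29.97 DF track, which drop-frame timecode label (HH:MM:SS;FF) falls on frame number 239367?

Each 10-minute DF block holds 10 × 60 × 30 − 9 × 2 = 17982 frames. 239367 ÷ 17982 → 13 full blocks, remainder 5601.
Within the partial block the first minute is 1800 frames and each further minute 1798, so 3 further minute boundaries passed. Total skipped labels = 18 × 13 + 2 × 3 = 240.
Non-drop label index = 239367 + 240 = 239607; at 30 labels/s that is 02:13:06:27, i.e. DF 02:13:06;27.

02:13:06;27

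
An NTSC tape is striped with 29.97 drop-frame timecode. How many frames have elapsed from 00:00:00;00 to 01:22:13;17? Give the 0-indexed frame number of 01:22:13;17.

147859

Complete 10-minute blocks: 8, each 17982 frames → 143856.
Remaining 2 whole minutes in the current block: 1800 + 1 × 1798 = 3598 frames.
Within the current minute: 13 × 30 + 17 − 2 = 405 (labels ;00/;01 skipped at this minute). Total = 143856 + 3598 + 405 = 147859.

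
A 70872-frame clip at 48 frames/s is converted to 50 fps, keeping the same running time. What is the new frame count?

73825 frames

Target frames = source frames × (target rate / source rate) = 70872 × (50)/(48) = 70872 × 25/24 = 73825.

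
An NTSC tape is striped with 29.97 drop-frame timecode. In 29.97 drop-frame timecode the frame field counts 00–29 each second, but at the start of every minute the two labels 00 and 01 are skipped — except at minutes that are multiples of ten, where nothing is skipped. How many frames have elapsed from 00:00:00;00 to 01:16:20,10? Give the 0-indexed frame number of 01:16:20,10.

Complete 10-minute blocks: 7, each 17982 frames → 125874.
Remaining 6 whole minutes in the current block: 1800 + 5 × 1798 = 10790 frames.
Within the current minute: 20 × 30 + 10 − 2 = 608 (labels ;00/;01 skipped at this minute). Total = 125874 + 10790 + 608 = 137272.

137272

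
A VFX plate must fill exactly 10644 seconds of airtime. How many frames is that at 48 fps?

Frames = 10644 × 48 = 510912.

510912 frames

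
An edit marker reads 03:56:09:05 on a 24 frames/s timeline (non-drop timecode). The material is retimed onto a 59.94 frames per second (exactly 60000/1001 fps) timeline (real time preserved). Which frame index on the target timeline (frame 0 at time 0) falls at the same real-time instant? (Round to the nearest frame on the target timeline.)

Source frame index: (3×3600 + 56×60 + 9) × 24 + 5 = 340061.
Real time: 340061 / (24) = 340061/24 s.
Target frame: (340061/24) × (60000/1001) = 850152500/1001 ≈ 849303.197 → 849303.

frame 849303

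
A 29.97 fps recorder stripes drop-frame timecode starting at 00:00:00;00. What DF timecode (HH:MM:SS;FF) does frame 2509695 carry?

Each 10-minute DF block holds 10 × 60 × 30 − 9 × 2 = 17982 frames. 2509695 ÷ 17982 → 139 full blocks, remainder 10197.
Within the partial block the first minute is 1800 frames and each further minute 1798, so 5 further minute boundaries passed. Total skipped labels = 18 × 139 + 2 × 5 = 2512.
Non-drop label index = 2509695 + 2512 = 2512207; at 30 labels/s that is 23:15:40:07, i.e. DF 23:15:40;07.

23:15:40;07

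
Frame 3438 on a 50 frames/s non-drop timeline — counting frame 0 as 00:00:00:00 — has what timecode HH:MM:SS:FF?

3438 ÷ 50 = 68 full seconds, remainder 38 frames.
68 s = 0 h 1 min 8 s.
Timecode: 00:01:08:38.

00:01:08:38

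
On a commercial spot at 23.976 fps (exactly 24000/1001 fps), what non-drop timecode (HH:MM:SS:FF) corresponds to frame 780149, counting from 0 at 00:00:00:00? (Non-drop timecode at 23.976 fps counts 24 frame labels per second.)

780149 ÷ 24 = 32506 full seconds, remainder 5 frames.
32506 s = 9 h 1 min 46 s.
Timecode: 09:01:46:05.

09:01:46:05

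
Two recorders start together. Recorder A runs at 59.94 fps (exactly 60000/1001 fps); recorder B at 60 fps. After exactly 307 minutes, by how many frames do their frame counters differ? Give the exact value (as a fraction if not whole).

1105200/1001 frames

307 min = 18420 s.
A emits 60000/1001 × 18420 = 1105200000/1001 frames; B emits 60 × 18420 = 1105200.
Difference = 1105200/1001 frames (≈ 1104.0959); B is ahead of A.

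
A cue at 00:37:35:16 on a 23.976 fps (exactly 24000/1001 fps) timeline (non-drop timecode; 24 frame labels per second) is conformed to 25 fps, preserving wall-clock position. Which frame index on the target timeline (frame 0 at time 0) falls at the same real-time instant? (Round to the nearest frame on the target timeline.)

Source frame index: (0×3600 + 37×60 + 35) × 24 + 16 = 54136.
Real time: 54136 / (24000/1001) = 6773767/3000 s.
Target frame: (6773767/3000) × (25) = 6773767/120 ≈ 56448.058 → 56448.

frame 56448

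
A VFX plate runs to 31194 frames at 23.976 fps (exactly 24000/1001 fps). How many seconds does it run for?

1301.04975 seconds

Running time = 31194 / (24000/1001) = 1301.04975 s.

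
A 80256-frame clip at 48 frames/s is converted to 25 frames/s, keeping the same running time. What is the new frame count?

41800 frames

Target frames = source frames × (target rate / source rate) = 80256 × (25)/(48) = 80256 × 25/48 = 41800.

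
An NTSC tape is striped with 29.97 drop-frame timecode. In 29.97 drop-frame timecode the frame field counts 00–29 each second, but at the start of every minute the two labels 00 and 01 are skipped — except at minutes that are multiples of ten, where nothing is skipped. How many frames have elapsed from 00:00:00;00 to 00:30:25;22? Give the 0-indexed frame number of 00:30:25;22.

54718

Complete 10-minute blocks: 3, each 17982 frames → 53946.
Remaining 0 whole minutes in the current block: 0 frames.
Within the current minute: 25 × 30 + 22 = 772. Total = 53946 + 0 + 772 = 54718.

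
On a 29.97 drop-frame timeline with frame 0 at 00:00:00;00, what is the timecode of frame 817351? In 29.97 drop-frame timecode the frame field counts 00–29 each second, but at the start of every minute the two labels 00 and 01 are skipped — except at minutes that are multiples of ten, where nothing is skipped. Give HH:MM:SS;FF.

Each 10-minute DF block holds 10 × 60 × 30 − 9 × 2 = 17982 frames. 817351 ÷ 17982 → 45 full blocks, remainder 8161.
Within the partial block the first minute is 1800 frames and each further minute 1798, so 4 further minute boundaries passed. Total skipped labels = 18 × 45 + 2 × 4 = 818.
Non-drop label index = 817351 + 818 = 818169; at 30 labels/s that is 07:34:32:09, i.e. DF 07:34:32;09.

07:34:32;09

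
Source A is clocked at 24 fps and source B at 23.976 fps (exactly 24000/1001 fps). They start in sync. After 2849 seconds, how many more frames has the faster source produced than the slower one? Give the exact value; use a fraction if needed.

A emits 24 × 2849 = 68376 frames; B emits 24000/1001 × 2849 = 888000/13.
Difference = 888/13 frames (≈ 68.3077); B is behind A.

888/13 frames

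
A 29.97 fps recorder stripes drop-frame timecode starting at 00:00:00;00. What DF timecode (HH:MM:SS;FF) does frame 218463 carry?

02:01:29;11

Each 10-minute DF block holds 10 × 60 × 30 − 9 × 2 = 17982 frames. 218463 ÷ 17982 → 12 full blocks, remainder 2679.
Within the partial block the first minute is 1800 frames and each further minute 1798, so 1 further minute boundary passed. Total skipped labels = 18 × 12 + 2 × 1 = 218.
Non-drop label index = 218463 + 218 = 218681; at 30 labels/s that is 02:01:29:11, i.e. DF 02:01:29;11.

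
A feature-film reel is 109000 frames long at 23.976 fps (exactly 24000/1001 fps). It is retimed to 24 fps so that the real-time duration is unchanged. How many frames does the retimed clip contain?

109109 frames

Target frames = source frames × (target rate / source rate) = 109000 × (24)/(24000/1001) = 109000 × 1001/1000 = 109109.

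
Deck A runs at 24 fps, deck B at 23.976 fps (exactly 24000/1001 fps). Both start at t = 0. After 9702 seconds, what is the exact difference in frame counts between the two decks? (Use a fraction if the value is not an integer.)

A emits 24 × 9702 = 232848 frames; B emits 24000/1001 × 9702 = 3024000/13.
Difference = 3024/13 frames (≈ 232.6154); B is behind A.

3024/13 frames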